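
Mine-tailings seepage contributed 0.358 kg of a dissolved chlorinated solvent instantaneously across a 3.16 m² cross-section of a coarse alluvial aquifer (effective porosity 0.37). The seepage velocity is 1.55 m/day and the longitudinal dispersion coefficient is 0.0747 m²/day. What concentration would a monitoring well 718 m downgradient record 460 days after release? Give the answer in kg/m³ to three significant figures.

0.0123 kg/m³

For an instantaneous plane source, C(x,t) = M/(n_e·A·√(4πDt)) · exp(−(x−vt)²/(4Dt)), with n_e·A the pore (flow) area.
Plume center vt = 1.55 × 460 = 713 m, so the well at 718 m is 5 m downgradient of the peak.
√(4πDt) = 20.78 m, giving peak height M/(n_e·A·√(4πDt)) = 0.358/(0.37 × 3.16 × 20.78) = 0.01473 kg/m³.
(x−vt)²/(4Dt) = (5)²/(4 × 0.0747 × 460) = 0.1819; exp(−0.1819) = 0.8337.
C = 0.01473 × 0.8337 = 0.0123 kg/m³.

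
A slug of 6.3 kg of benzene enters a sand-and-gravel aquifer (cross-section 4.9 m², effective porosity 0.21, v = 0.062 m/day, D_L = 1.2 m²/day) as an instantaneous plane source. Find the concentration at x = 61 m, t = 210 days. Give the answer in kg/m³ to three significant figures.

For an instantaneous plane source, C(x,t) = M/(n_e·A·√(4πDt)) · exp(−(x−vt)²/(4Dt)), with n_e·A the pore (flow) area.
Plume center vt = 0.062 × 210 = 13.02 m, so the well at 61 m is 47.98 m downgradient of the peak.
√(4πDt) = 56.27 m, giving peak height M/(n_e·A·√(4πDt)) = 6.3/(0.21 × 4.9 × 56.27) = 0.1088 kg/m³.
(x−vt)²/(4Dt) = (47.98)²/(4 × 1.2 × 210) = 2.284; exp(−2.284) = 0.1019.
C = 0.1088 × 0.1019 = 0.0111 kg/m³.

0.0111 kg/m³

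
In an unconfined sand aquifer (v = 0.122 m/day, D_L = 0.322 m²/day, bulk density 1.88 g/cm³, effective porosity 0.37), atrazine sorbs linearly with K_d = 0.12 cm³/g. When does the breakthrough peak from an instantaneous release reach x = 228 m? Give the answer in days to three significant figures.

Retardation factor R = 1 + ρ_b·K_d/n = 1 + 1.88 × 0.12/0.37 = 1.610.
Sorption retards both mechanisms: v_R = v/R = 0.07578 m/day, D_R = D/R = 0.2000 m²/day.
Peak time from v_R²t² + 2D_R t − x² = 0: t = (√(D_R² + v_R²x²) − D_R)/v_R².
√(D_R² + v_R²x²) = √(0.2000² + 0.07578² × 228²) = 17.28; v_R² = 0.005743.
t = (17.28 − 0.2000)/0.005743 = 2970 days.

2970 days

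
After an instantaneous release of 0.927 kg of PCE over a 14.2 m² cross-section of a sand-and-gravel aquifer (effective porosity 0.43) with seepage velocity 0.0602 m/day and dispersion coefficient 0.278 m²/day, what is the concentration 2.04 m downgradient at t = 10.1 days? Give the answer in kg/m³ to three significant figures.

0.0213 kg/m³

For an instantaneous plane source, C(x,t) = M/(n_e·A·√(4πDt)) · exp(−(x−vt)²/(4Dt)), with n_e·A the pore (flow) area.
Plume center vt = 0.0602 × 10.1 = 0.60802 m, so the well at 2.04 m is 1.43198 m downgradient of the peak.
√(4πDt) = 5.940 m, giving peak height M/(n_e·A·√(4πDt)) = 0.927/(0.43 × 14.2 × 5.940) = 0.02556 kg/m³.
(x−vt)²/(4Dt) = (1.43198)²/(4 × 0.278 × 10.1) = 0.1826; exp(−0.1826) = 0.8331.
C = 0.02556 × 0.8331 = 0.0213 kg/m³.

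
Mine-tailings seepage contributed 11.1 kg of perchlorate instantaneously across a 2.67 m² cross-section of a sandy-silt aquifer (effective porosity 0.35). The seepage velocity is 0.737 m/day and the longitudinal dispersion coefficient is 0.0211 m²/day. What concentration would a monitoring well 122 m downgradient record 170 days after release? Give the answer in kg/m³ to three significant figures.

0.832 kg/m³

For an instantaneous plane source, C(x,t) = M/(n_e·A·√(4πDt)) · exp(−(x−vt)²/(4Dt)), with n_e·A the pore (flow) area.
Plume center vt = 0.737 × 170 = 125.29 m, so the well at 122 m is 3.29 m upgradient of the peak.
√(4πDt) = 6.714 m, giving peak height M/(n_e·A·√(4πDt)) = 11.1/(0.35 × 2.67 × 6.714) = 1.769 kg/m³.
(x−vt)²/(4Dt) = (-3.29)²/(4 × 0.0211 × 170) = 0.7544; exp(−0.7544) = 0.4703.
C = 1.769 × 0.4703 = 0.832 kg/m³.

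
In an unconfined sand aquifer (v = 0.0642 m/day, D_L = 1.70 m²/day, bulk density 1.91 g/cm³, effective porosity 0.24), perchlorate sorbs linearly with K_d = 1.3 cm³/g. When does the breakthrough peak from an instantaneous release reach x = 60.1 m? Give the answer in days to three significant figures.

6930 days

Retardation factor R = 1 + ρ_b·K_d/n = 1 + 1.91 × 1.3/0.24 = 11.35.
Sorption retards both mechanisms: v_R = v/R = 0.005656 m/day, D_R = D/R = 0.1498 m²/day.
Peak time from v_R²t² + 2D_R t − x² = 0: t = (√(D_R² + v_R²x²) − D_R)/v_R².
√(D_R² + v_R²x²) = √(0.1498² + 0.005656² × 60.1²) = 0.3715; v_R² = 3.199e-05.
t = (0.3715 − 0.1498)/3.199e-05 = 6930 days.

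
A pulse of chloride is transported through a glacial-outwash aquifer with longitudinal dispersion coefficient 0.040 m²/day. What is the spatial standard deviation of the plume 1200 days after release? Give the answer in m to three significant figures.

Dispersive spreading gives a Gaussian with σ² = 2Dt; advection only shifts the center.
σ = √(2 × 0.040 × 1200) = 9.80 m.

9.80 m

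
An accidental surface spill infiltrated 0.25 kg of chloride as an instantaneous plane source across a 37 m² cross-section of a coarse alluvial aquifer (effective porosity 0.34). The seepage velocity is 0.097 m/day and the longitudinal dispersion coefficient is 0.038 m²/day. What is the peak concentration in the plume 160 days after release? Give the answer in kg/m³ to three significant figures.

0.00227 kg/m³

The peak of an instantaneous 1D plume sits at x = vt; there the Gaussian factor is 1 and C_max = M/(n_e·A·√(4πDt)), where n_e·A is the pore area the mass is dissolved in.
√(4πDt) = √(4π × 0.038 × 160) = 8.741 m, so C_max = 0.25/(0.34 × 37 × 8.741) = 0.00227 kg/m³.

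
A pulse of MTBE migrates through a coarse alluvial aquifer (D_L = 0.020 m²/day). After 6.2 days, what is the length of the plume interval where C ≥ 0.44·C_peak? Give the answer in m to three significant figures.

1.28 m

The plume is Gaussian with σ = √(2Dt) = √(2 × 0.020 × 6.2) = 0.4980 m.
C/C_peak = exp(−Δx²/(2σ²)) = 0.44 ⇒ Δx = σ·√(−2 ln 0.44) = 0.4980 × 1.281 = 0.6379 m.
Width = 2Δx = 1.28 m.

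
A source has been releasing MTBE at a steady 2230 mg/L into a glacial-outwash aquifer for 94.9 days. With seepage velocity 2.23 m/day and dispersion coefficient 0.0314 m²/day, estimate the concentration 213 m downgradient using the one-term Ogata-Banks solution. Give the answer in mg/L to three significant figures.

For a continuous step input, C/C₀ ≈ ½·erfc((x−vt)/(2√(Dt))).
vt = 2.23 × 94.9 = 211.627 m and 2√(Dt) = 2√(0.0314 × 94.9) = 3.452 m.
Argument (x−vt)/(2√(Dt)) = (213 − 211.627)/3.452 = 0.3977; ½·erfc(0.3977) = 0.2869.
C = 2230 × 0.2869 = 640 mg/L.

640 mg/L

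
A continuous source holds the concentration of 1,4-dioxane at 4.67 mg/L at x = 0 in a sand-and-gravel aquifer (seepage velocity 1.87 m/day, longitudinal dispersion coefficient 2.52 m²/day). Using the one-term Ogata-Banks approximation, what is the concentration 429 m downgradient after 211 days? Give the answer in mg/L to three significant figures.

For a continuous step input, C/C₀ ≈ ½·erfc((x−vt)/(2√(Dt))).
vt = 1.87 × 211 = 394.57 m and 2√(Dt) = 2√(2.52 × 211) = 46.12 m.
Argument (x−vt)/(2√(Dt)) = (429 − 394.57)/46.12 = 0.7465; ½·erfc(0.7465) = 0.1456.
C = 4.67 × 0.1456 = 0.680 mg/L.

0.680 mg/L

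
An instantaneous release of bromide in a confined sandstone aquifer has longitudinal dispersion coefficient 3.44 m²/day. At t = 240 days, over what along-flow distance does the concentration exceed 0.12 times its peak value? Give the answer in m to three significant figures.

167 m

The plume is Gaussian with σ = √(2Dt) = √(2 × 3.44 × 240) = 40.63 m.
C/C_peak = exp(−Δx²/(2σ²)) = 0.12 ⇒ Δx = σ·√(−2 ln 0.12) = 40.63 × 2.059 = 83.66 m.
Width = 2Δx = 167 m.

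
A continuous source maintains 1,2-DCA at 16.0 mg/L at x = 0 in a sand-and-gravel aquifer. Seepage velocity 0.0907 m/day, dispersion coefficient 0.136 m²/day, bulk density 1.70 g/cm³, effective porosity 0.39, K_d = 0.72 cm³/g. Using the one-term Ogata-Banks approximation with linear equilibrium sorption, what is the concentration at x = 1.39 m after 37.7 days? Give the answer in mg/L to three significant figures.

5.76 mg/L

Retardation factor R = 1 + ρ_b·K_d/n = 1 + 1.70 × 0.72/0.39 = 4.138.
Sorption retards both mechanisms: v_R = v/R = 0.02192 m/day, D_R = D/R = 0.03287 m²/day.
v_R·t = 0.02192 × 37.7 = 0.826384 m; 2√(D_R t) = 2.226 m; argument = (1.39 − 0.826384)/2.226 = 0.2532.
C = C₀ × ½·erfc(0.2532) = 16.0 × 0.3601 = 5.76 mg/L.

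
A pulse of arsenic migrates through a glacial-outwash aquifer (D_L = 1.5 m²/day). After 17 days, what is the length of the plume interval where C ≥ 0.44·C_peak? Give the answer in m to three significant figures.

The plume is Gaussian with σ = √(2Dt) = √(2 × 1.5 × 17) = 7.141 m.
C/C_peak = exp(−Δx²/(2σ²)) = 0.44 ⇒ Δx = σ·√(−2 ln 0.44) = 7.141 × 1.281 = 9.148 m.
Width = 2Δx = 18.3 m.

18.3 m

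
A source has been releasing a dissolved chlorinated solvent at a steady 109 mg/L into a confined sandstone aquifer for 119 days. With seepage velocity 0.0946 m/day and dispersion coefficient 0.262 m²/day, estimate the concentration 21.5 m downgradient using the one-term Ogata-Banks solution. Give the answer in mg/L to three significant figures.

For a continuous step input, C/C₀ ≈ ½·erfc((x−vt)/(2√(Dt))).
vt = 0.0946 × 119 = 11.2574 m and 2√(Dt) = 2√(0.262 × 119) = 11.17 m.
Argument (x−vt)/(2√(Dt)) = (21.5 − 11.2574)/11.17 = 0.9170; ½·erfc(0.9170) = 0.09734.
C = 109 × 0.09734 = 10.6 mg/L.

10.6 mg/L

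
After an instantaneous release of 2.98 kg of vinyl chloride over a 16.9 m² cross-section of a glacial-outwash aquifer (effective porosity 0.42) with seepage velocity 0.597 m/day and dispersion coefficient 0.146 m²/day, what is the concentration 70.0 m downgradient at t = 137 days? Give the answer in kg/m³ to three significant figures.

For an instantaneous plane source, C(x,t) = M/(n_e·A·√(4πDt)) · exp(−(x−vt)²/(4Dt)), with n_e·A the pore (flow) area.
Plume center vt = 0.597 × 137 = 81.789 m, so the well at 70.0 m is 11.789 m upgradient of the peak.
√(4πDt) = 15.85 m, giving peak height M/(n_e·A·√(4πDt)) = 2.98/(0.42 × 16.9 × 15.85) = 0.02649 kg/m³.
(x−vt)²/(4Dt) = (-11.789)²/(4 × 0.146 × 137) = 1.737; exp(−1.737) = 0.1760.
C = 0.02649 × 0.1760 = 0.00466 kg/m³.

0.00466 kg/m³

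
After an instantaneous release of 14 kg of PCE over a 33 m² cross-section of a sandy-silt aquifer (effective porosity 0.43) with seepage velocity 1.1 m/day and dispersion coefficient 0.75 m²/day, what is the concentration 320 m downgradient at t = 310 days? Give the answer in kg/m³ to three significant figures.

For an instantaneous plane source, C(x,t) = M/(n_e·A·√(4πDt)) · exp(−(x−vt)²/(4Dt)), with n_e·A the pore (flow) area.
Plume center vt = 1.1 × 310 = 341 m, so the well at 320 m is 21 m upgradient of the peak.
√(4πDt) = 54.05 m, giving peak height M/(n_e·A·√(4πDt)) = 14/(0.43 × 33 × 54.05) = 0.01825 kg/m³.
(x−vt)²/(4Dt) = (-21)²/(4 × 0.75 × 310) = 0.4742; exp(−0.4742) = 0.6224.
C = 0.01825 × 0.6224 = 0.0114 kg/m³.

0.0114 kg/m³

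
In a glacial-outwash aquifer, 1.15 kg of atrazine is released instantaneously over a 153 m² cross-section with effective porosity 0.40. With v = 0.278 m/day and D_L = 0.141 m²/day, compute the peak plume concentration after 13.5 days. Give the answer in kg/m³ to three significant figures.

The peak of an instantaneous 1D plume sits at x = vt; there the Gaussian factor is 1 and C_max = M/(n_e·A·√(4πDt)), where n_e·A is the pore area the mass is dissolved in.
√(4πDt) = √(4π × 0.141 × 13.5) = 4.891 m, so C_max = 1.15/(0.40 × 153 × 4.891) = 0.00384 kg/m³.

0.00384 kg/m³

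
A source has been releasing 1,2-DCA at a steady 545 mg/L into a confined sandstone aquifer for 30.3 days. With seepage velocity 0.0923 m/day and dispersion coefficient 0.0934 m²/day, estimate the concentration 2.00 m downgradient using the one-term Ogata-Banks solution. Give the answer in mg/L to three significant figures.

344 mg/L

For a continuous step input, C/C₀ ≈ ½·erfc((x−vt)/(2√(Dt))).
vt = 0.0923 × 30.3 = 2.79669 m and 2√(Dt) = 2√(0.0934 × 30.3) = 3.365 m.
Argument (x−vt)/(2√(Dt)) = (2.00 − 2.79669)/3.365 = -0.2368; ½·erfc(-0.2368) = 0.6311.
C = 545 × 0.6311 = 344 mg/L.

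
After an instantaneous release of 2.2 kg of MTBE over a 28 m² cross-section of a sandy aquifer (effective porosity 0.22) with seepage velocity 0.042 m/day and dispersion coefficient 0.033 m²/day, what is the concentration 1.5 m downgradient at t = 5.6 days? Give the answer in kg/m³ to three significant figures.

For an instantaneous plane source, C(x,t) = M/(n_e·A·√(4πDt)) · exp(−(x−vt)²/(4Dt)), with n_e·A the pore (flow) area.
Plume center vt = 0.042 × 5.6 = 0.2352 m, so the well at 1.5 m is 1.2648 m downgradient of the peak.
√(4πDt) = 1.524 m, giving peak height M/(n_e·A·√(4πDt)) = 2.2/(0.22 × 28 × 1.524) = 0.2343 kg/m³.
(x−vt)²/(4Dt) = (1.2648)²/(4 × 0.033 × 5.6) = 2.164; exp(−2.164) = 0.1149.
C = 0.2343 × 0.1149 = 0.0269 kg/m³.

0.0269 kg/m³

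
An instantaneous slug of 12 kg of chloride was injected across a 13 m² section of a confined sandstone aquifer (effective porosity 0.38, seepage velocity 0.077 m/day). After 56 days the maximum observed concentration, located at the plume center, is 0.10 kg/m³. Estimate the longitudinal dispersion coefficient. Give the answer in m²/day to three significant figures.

0.839 m²/day

At the plume center C_max = M/(n_e·A·√(4πDt)), so D = M²/(4πt·(n_e·A·C_max)²).
n_e·A·C_max = 0.38 × 13 × 0.10 = 0.4940 kg/m.
D = 12²/(4π × 56 × 0.4940²) = 0.839 m²/day.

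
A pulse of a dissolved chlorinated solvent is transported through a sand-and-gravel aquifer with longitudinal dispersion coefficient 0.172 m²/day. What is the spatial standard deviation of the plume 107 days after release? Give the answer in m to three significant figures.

Dispersive spreading gives a Gaussian with σ² = 2Dt; advection only shifts the center.
σ = √(2 × 0.172 × 107) = 6.07 m.

6.07 m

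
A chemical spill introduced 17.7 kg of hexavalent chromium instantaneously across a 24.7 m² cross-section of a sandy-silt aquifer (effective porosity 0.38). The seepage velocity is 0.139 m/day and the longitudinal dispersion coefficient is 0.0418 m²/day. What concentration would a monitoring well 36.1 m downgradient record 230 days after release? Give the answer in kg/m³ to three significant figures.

For an instantaneous plane source, C(x,t) = M/(n_e·A·√(4πDt)) · exp(−(x−vt)²/(4Dt)), with n_e·A the pore (flow) area.
Plume center vt = 0.139 × 230 = 31.97 m, so the well at 36.1 m is 4.13 m downgradient of the peak.
√(4πDt) = 10.99 m, giving peak height M/(n_e·A·√(4πDt)) = 17.7/(0.38 × 24.7 × 10.99) = 0.1716 kg/m³.
(x−vt)²/(4Dt) = (4.13)²/(4 × 0.0418 × 230) = 0.4435; exp(−0.4435) = 0.6418.
C = 0.1716 × 0.6418 = 0.110 kg/m³.

0.110 kg/m³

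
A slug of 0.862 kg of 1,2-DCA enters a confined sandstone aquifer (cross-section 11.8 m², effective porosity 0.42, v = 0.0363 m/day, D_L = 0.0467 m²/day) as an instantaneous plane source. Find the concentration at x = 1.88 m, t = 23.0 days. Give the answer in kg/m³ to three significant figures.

For an instantaneous plane source, C(x,t) = M/(n_e·A·√(4πDt)) · exp(−(x−vt)²/(4Dt)), with n_e·A the pore (flow) area.
Plume center vt = 0.0363 × 23.0 = 0.8349 m, so the well at 1.88 m is 1.0451 m downgradient of the peak.
√(4πDt) = 3.674 m, giving peak height M/(n_e·A·√(4πDt)) = 0.862/(0.42 × 11.8 × 3.674) = 0.04734 kg/m³.
(x−vt)²/(4Dt) = (1.0451)²/(4 × 0.0467 × 23.0) = 0.2542; exp(−0.2542) = 0.7755.
C = 0.04734 × 0.7755 = 0.0367 kg/m³.

0.0367 kg/m³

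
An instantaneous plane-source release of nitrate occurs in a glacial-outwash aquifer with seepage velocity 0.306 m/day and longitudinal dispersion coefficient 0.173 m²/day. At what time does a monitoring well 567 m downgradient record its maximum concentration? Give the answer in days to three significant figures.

For the 1D instantaneous-source solution, setting ∂C/∂t = 0 at fixed x gives v²t² + 2Dt − x² = 0, so t = (√(D² + v²x²) − D)/v².
√(D² + v²x²) = √(0.173² + 0.306² × 567²) = 173.5; v² = 0.093636.
t = (173.5 − 0.173)/0.093636 = 1850 days (vs. the pure-advection estimate x/v = 1850 d).

1850 days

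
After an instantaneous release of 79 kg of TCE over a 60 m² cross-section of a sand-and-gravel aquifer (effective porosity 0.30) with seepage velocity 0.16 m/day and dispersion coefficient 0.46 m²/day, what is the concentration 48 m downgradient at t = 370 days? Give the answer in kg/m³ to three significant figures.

For an instantaneous plane source, C(x,t) = M/(n_e·A·√(4πDt)) · exp(−(x−vt)²/(4Dt)), with n_e·A the pore (flow) area.
Plume center vt = 0.16 × 370 = 59.2 m, so the well at 48 m is 11.2 m upgradient of the peak.
√(4πDt) = 46.25 m, giving peak height M/(n_e·A·√(4πDt)) = 79/(0.30 × 60 × 46.25) = 0.09489 kg/m³.
(x−vt)²/(4Dt) = (-11.2)²/(4 × 0.46 × 370) = 0.1843; exp(−0.1843) = 0.8317.
C = 0.09489 × 0.8317 = 0.0789 kg/m³.

0.0789 kg/m³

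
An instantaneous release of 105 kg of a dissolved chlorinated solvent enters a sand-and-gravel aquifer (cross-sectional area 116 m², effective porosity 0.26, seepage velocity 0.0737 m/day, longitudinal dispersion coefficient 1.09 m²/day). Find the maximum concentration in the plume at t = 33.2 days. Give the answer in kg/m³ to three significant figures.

0.163 kg/m³

The peak of an instantaneous 1D plume sits at x = vt; there the Gaussian factor is 1 and C_max = M/(n_e·A·√(4πDt)), where n_e·A is the pore area the mass is dissolved in.
√(4πDt) = √(4π × 1.09 × 33.2) = 21.32 m, so C_max = 105/(0.26 × 116 × 21.32) = 0.163 kg/m³.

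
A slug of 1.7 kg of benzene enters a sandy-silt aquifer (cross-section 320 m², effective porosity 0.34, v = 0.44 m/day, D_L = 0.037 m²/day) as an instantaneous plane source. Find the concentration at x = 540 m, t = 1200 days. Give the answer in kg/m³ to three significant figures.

0.000294 kg/m³

For an instantaneous plane source, C(x,t) = M/(n_e·A·√(4πDt)) · exp(−(x−vt)²/(4Dt)), with n_e·A the pore (flow) area.
Plume center vt = 0.44 × 1200 = 528 m, so the well at 540 m is 12 m downgradient of the peak.
√(4πDt) = 23.62 m, giving peak height M/(n_e·A·√(4πDt)) = 1.7/(0.34 × 320 × 23.62) = 0.0006615 kg/m³.
(x−vt)²/(4Dt) = (12)²/(4 × 0.037 × 1200) = 0.8108; exp(−0.8108) = 0.4445.
C = 0.0006615 × 0.4445 = 0.000294 kg/m³.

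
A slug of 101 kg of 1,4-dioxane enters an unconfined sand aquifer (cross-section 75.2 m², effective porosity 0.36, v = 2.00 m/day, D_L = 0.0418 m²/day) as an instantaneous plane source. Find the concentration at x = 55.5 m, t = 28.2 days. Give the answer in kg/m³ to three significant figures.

For an instantaneous plane source, C(x,t) = M/(n_e·A·√(4πDt)) · exp(−(x−vt)²/(4Dt)), with n_e·A the pore (flow) area.
Plume center vt = 2.00 × 28.2 = 56.4 m, so the well at 55.5 m is 0.9 m upgradient of the peak.
√(4πDt) = 3.849 m, giving peak height M/(n_e·A·√(4πDt)) = 101/(0.36 × 75.2 × 3.849) = 0.9693 kg/m³.
(x−vt)²/(4Dt) = (-0.9)²/(4 × 0.0418 × 28.2) = 0.1718; exp(−0.1718) = 0.8421.
C = 0.9693 × 0.8421 = 0.816 kg/m³.

0.816 kg/m³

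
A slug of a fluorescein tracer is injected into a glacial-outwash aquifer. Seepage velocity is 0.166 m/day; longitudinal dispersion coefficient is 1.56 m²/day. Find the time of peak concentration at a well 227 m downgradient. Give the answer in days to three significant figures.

For the 1D instantaneous-source solution, setting ∂C/∂t = 0 at fixed x gives v²t² + 2Dt − x² = 0, so t = (√(D² + v²x²) − D)/v².
√(D² + v²x²) = √(1.56² + 0.166² × 227²) = 37.71; v² = 0.027556.
t = (37.71 − 1.56)/0.027556 = 1310 days (vs. the pure-advection estimate x/v = 1370 d).

1310 days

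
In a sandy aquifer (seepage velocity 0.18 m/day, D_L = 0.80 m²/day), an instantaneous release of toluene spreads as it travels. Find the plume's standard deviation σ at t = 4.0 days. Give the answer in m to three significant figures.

2.53 m

Dispersive spreading gives a Gaussian with σ² = 2Dt; advection only shifts the center.
σ = √(2 × 0.80 × 4.0) = 2.53 m.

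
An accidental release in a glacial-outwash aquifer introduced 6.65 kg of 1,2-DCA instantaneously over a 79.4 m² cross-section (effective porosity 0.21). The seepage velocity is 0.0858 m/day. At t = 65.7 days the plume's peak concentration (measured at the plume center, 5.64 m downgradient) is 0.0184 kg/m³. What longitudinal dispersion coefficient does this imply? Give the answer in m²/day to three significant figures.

0.569 m²/day

At the plume center C_max = M/(n_e·A·√(4πDt)), so D = M²/(4πt·(n_e·A·C_max)²).
n_e·A·C_max = 0.21 × 79.4 × 0.0184 = 0.3068 kg/m.
D = 6.65²/(4π × 65.7 × 0.3068²) = 0.569 m²/day.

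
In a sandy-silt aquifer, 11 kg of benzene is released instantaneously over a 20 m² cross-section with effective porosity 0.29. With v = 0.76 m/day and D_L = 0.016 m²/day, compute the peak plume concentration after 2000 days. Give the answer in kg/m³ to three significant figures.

0.0946 kg/m³

The peak of an instantaneous 1D plume sits at x = vt; there the Gaussian factor is 1 and C_max = M/(n_e·A·√(4πDt)), where n_e·A is the pore area the mass is dissolved in.
√(4πDt) = √(4π × 0.016 × 2000) = 20.05 m, so C_max = 11/(0.29 × 20 × 20.05) = 0.0946 kg/m³.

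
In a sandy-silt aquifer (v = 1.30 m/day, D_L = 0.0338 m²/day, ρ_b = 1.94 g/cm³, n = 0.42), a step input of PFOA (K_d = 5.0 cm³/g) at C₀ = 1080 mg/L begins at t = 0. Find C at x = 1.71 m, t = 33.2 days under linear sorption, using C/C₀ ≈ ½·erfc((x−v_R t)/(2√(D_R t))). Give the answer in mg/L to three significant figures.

653 mg/L

Retardation factor R = 1 + ρ_b·K_d/n = 1 + 1.94 × 5.0/0.42 = 24.10.
Sorption retards both mechanisms: v_R = v/R = 0.05394 m/day, D_R = D/R = 0.001402 m²/day.
v_R·t = 0.05394 × 33.2 = 1.790808 m; 2√(D_R t) = 0.4315 m; argument = (1.71 − 1.790808)/0.4315 = -0.1873.
C = C₀ × ½·erfc(-0.1873) = 1080 × 0.6044 = 653 mg/L.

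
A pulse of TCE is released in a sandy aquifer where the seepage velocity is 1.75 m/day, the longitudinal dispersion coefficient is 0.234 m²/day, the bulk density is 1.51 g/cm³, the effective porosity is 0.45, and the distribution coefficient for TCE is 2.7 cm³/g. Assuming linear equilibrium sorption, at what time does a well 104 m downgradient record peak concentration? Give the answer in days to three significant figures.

597 days

Retardation factor R = 1 + ρ_b·K_d/n = 1 + 1.51 × 2.7/0.45 = 10.06.
Sorption retards both mechanisms: v_R = v/R = 0.1740 m/day, D_R = D/R = 0.02326 m²/day.
Peak time from v_R²t² + 2D_R t − x² = 0: t = (√(D_R² + v_R²x²) − D_R)/v_R².
√(D_R² + v_R²x²) = √(0.02326² + 0.1740² × 104²) = 18.10; v_R² = 0.03028.
t = (18.10 − 0.02326)/0.03028 = 597 days.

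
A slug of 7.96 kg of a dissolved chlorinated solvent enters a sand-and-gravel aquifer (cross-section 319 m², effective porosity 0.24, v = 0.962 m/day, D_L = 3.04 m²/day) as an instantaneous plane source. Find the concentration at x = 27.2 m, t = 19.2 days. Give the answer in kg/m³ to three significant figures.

0.00277 kg/m³

For an instantaneous plane source, C(x,t) = M/(n_e·A·√(4πDt)) · exp(−(x−vt)²/(4Dt)), with n_e·A the pore (flow) area.
Plume center vt = 0.962 × 19.2 = 18.4704 m, so the well at 27.2 m is 8.7296 m downgradient of the peak.
√(4πDt) = 27.08 m, giving peak height M/(n_e·A·√(4πDt)) = 7.96/(0.24 × 319 × 27.08) = 0.003839 kg/m³.
(x−vt)²/(4Dt) = (8.7296)²/(4 × 3.04 × 19.2) = 0.3264; exp(−0.3264) = 0.7215.
C = 0.003839 × 0.7215 = 0.00277 kg/m³.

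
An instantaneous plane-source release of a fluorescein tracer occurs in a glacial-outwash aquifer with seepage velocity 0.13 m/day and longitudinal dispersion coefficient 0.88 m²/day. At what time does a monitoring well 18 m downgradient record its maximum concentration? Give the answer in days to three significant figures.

95.9 days

For the 1D instantaneous-source solution, setting ∂C/∂t = 0 at fixed x gives v²t² + 2Dt − x² = 0, so t = (√(D² + v²x²) − D)/v².
√(D² + v²x²) = √(0.88² + 0.13² × 18²) = 2.500; v² = 0.0169.
t = (2.500 − 0.88)/0.0169 = 95.9 days (vs. the pure-advection estimate x/v = 138 d).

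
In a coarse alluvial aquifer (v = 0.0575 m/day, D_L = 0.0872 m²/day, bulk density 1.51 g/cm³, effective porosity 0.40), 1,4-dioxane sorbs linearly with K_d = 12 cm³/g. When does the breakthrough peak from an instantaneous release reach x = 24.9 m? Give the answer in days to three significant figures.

18900 days

Retardation factor R = 1 + ρ_b·K_d/n = 1 + 1.51 × 12/0.40 = 46.30.
Sorption retards both mechanisms: v_R = v/R = 0.001242 m/day, D_R = D/R = 0.001883 m²/day.
Peak time from v_R²t² + 2D_R t − x² = 0: t = (√(D_R² + v_R²x²) − D_R)/v_R².
√(D_R² + v_R²x²) = √(0.001883² + 0.001242² × 24.9²) = 0.03098; v_R² = 1.543e-06.
t = (0.03098 − 0.001883)/1.543e-06 = 18900 days.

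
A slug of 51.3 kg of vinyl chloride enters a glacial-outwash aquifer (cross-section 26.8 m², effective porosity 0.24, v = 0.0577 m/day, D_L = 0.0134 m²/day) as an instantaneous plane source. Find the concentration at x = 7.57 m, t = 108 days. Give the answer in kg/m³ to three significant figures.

For an instantaneous plane source, C(x,t) = M/(n_e·A·√(4πDt)) · exp(−(x−vt)²/(4Dt)), with n_e·A the pore (flow) area.
Plume center vt = 0.0577 × 108 = 6.2316 m, so the well at 7.57 m is 1.3384 m downgradient of the peak.
√(4πDt) = 4.265 m, giving peak height M/(n_e·A·√(4πDt)) = 51.3/(0.24 × 26.8 × 4.265) = 1.870 kg/m³.
(x−vt)²/(4Dt) = (1.3384)²/(4 × 0.0134 × 108) = 0.3094; exp(−0.3094) = 0.7339.
C = 1.870 × 0.7339 = 1.37 kg/m³.

1.37 kg/m³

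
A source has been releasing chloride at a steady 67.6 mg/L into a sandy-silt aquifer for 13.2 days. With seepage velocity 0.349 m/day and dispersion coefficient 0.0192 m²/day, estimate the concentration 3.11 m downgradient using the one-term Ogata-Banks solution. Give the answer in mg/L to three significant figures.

66.4 mg/L

For a continuous step input, C/C₀ ≈ ½·erfc((x−vt)/(2√(Dt))).
vt = 0.349 × 13.2 = 4.6068 m and 2√(Dt) = 2√(0.0192 × 13.2) = 1.007 m.
Argument (x−vt)/(2√(Dt)) = (3.11 − 4.6068)/1.007 = -1.486; ½·erfc(-1.486) = 0.9822.
C = 67.6 × 0.9822 = 66.4 mg/L.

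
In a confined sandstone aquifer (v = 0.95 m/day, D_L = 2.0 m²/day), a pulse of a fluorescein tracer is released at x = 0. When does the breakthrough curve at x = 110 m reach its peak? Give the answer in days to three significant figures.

For the 1D instantaneous-source solution, setting ∂C/∂t = 0 at fixed x gives v²t² + 2Dt − x² = 0, so t = (√(D² + v²x²) − D)/v².
√(D² + v²x²) = √(2.0² + 0.95² × 110²) = 104.5; v² = 0.9025.
t = (104.5 − 2.0)/0.9025 = 114 days (vs. the pure-advection estimate x/v = 116 d).

114 days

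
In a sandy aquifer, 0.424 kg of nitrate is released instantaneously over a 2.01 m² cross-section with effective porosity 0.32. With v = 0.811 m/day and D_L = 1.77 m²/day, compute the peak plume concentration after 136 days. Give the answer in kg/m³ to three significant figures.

0.0120 kg/m³

The peak of an instantaneous 1D plume sits at x = vt; there the Gaussian factor is 1 and C_max = M/(n_e·A·√(4πDt)), where n_e·A is the pore area the mass is dissolved in.
√(4πDt) = √(4π × 1.77 × 136) = 55.00 m, so C_max = 0.424/(0.32 × 2.01 × 55.00) = 0.0120 kg/m³.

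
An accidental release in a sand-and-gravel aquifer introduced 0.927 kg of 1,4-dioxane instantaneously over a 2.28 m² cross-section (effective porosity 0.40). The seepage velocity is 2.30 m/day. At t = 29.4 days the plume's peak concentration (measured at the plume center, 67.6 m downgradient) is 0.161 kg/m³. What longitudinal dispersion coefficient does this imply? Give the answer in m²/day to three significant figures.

0.108 m²/day

At the plume center C_max = M/(n_e·A·√(4πDt)), so D = M²/(4πt·(n_e·A·C_max)²).
n_e·A·C_max = 0.40 × 2.28 × 0.161 = 0.1468 kg/m.
D = 0.927²/(4π × 29.4 × 0.1468²) = 0.108 m²/day.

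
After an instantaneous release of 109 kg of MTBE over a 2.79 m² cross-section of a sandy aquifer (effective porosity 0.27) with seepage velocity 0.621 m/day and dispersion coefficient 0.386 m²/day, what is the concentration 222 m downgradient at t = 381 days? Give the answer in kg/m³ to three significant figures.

2.34 kg/m³

For an instantaneous plane source, C(x,t) = M/(n_e·A·√(4πDt)) · exp(−(x−vt)²/(4Dt)), with n_e·A the pore (flow) area.
Plume center vt = 0.621 × 381 = 236.601 m, so the well at 222 m is 14.601 m upgradient of the peak.
√(4πDt) = 42.99 m, giving peak height M/(n_e·A·√(4πDt)) = 109/(0.27 × 2.79 × 42.99) = 3.366 kg/m³.
(x−vt)²/(4Dt) = (-14.601)²/(4 × 0.386 × 381) = 0.3624; exp(−0.3624) = 0.6960.
C = 3.366 × 0.6960 = 2.34 kg/m³.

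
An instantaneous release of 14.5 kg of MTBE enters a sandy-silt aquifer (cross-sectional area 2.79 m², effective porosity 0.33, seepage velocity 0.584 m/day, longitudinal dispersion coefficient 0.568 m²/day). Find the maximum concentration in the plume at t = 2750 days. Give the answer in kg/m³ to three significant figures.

The peak of an instantaneous 1D plume sits at x = vt; there the Gaussian factor is 1 and C_max = M/(n_e·A·√(4πDt)), where n_e·A is the pore area the mass is dissolved in.
√(4πDt) = √(4π × 0.568 × 2750) = 140.1 m, so C_max = 14.5/(0.33 × 2.79 × 140.1) = 0.112 kg/m³.

0.112 kg/m³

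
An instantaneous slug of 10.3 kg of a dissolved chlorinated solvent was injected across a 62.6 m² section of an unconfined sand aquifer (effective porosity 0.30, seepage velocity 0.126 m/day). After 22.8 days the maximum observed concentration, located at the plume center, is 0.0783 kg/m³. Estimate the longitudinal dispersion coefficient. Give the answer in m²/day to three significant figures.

At the plume center C_max = M/(n_e·A·√(4πDt)), so D = M²/(4πt·(n_e·A·C_max)²).
n_e·A·C_max = 0.30 × 62.6 × 0.0783 = 1.470 kg/m.
D = 10.3²/(4π × 22.8 × 1.470²) = 0.171 m²/day.

0.171 m²/day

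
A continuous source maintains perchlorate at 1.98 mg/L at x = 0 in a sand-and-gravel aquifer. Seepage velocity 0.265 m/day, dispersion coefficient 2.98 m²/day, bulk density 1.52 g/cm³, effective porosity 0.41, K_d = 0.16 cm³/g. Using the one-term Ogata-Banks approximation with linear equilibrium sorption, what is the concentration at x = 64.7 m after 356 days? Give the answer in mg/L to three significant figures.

0.872 mg/L

Retardation factor R = 1 + ρ_b·K_d/n = 1 + 1.52 × 0.16/0.41 = 1.593.
Sorption retards both mechanisms: v_R = v/R = 0.1664 m/day, D_R = D/R = 1.871 m²/day.
v_R·t = 0.1664 × 356 = 59.2384 m; 2√(D_R t) = 51.62 m; argument = (64.7 − 59.2384)/51.62 = 0.1058.
C = C₀ × ½·erfc(0.1058) = 1.98 × 0.4405 = 0.872 mg/L.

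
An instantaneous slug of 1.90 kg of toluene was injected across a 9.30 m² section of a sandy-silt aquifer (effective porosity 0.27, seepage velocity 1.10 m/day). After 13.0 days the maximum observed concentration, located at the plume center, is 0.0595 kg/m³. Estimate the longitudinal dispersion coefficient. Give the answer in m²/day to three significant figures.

0.990 m²/day

At the plume center C_max = M/(n_e·A·√(4πDt)), so D = M²/(4πt·(n_e·A·C_max)²).
n_e·A·C_max = 0.27 × 9.30 × 0.0595 = 0.1494 kg/m.
D = 1.90²/(4π × 13.0 × 0.1494²) = 0.990 m²/day.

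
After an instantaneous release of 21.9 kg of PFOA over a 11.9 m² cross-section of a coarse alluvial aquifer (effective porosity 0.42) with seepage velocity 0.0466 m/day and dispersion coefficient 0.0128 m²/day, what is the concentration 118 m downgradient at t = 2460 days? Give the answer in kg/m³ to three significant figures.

0.201 kg/m³

For an instantaneous plane source, C(x,t) = M/(n_e·A·√(4πDt)) · exp(−(x−vt)²/(4Dt)), with n_e·A the pore (flow) area.
Plume center vt = 0.0466 × 2460 = 114.636 m, so the well at 118 m is 3.364 m downgradient of the peak.
√(4πDt) = 19.89 m, giving peak height M/(n_e·A·√(4πDt)) = 21.9/(0.42 × 11.9 × 19.89) = 0.2203 kg/m³.
(x−vt)²/(4Dt) = (3.364)²/(4 × 0.0128 × 2460) = 0.08985; exp(−0.08985) = 0.9141.
C = 0.2203 × 0.9141 = 0.201 kg/m³.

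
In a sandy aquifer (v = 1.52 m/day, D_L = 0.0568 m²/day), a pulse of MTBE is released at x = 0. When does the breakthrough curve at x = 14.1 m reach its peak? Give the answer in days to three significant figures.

9.25 days

For the 1D instantaneous-source solution, setting ∂C/∂t = 0 at fixed x gives v²t² + 2Dt − x² = 0, so t = (√(D² + v²x²) − D)/v².
√(D² + v²x²) = √(0.0568² + 1.52² × 14.1²) = 21.43; v² = 2.3104.
t = (21.43 − 0.0568)/2.3104 = 9.25 days (vs. the pure-advection estimate x/v = 9.28 d).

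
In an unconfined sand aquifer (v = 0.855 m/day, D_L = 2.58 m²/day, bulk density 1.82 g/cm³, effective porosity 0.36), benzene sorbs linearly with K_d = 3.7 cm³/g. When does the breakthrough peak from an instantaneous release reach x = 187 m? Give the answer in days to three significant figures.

Retardation factor R = 1 + ρ_b·K_d/n = 1 + 1.82 × 3.7/0.36 = 19.71.
Sorption retards both mechanisms: v_R = v/R = 0.04338 m/day, D_R = D/R = 0.1309 m²/day.
Peak time from v_R²t² + 2D_R t − x² = 0: t = (√(D_R² + v_R²x²) − D_R)/v_R².
√(D_R² + v_R²x²) = √(0.1309² + 0.04338² × 187²) = 8.113; v_R² = 0.001882.
t = (8.113 − 0.1309)/0.001882 = 4240 days.

4240 days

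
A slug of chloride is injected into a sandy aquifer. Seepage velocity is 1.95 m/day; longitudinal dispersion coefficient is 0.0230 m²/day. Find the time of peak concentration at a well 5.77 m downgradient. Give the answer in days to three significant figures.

2.95 days

For the 1D instantaneous-source solution, setting ∂C/∂t = 0 at fixed x gives v²t² + 2Dt − x² = 0, so t = (√(D² + v²x²) − D)/v².
√(D² + v²x²) = √(0.0230² + 1.95² × 5.77²) = 11.25; v² = 3.8025.
t = (11.25 − 0.0230)/3.8025 = 2.95 days (vs. the pure-advection estimate x/v = 2.96 d).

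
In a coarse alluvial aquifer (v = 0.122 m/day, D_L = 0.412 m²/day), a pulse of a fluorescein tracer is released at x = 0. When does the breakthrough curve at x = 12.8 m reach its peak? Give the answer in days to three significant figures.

For the 1D instantaneous-source solution, setting ∂C/∂t = 0 at fixed x gives v²t² + 2Dt − x² = 0, so t = (√(D² + v²x²) − D)/v².
√(D² + v²x²) = √(0.412² + 0.122² × 12.8²) = 1.615; v² = 0.014884.
t = (1.615 − 0.412)/0.014884 = 80.8 days (vs. the pure-advection estimate x/v = 105 d).

80.8 days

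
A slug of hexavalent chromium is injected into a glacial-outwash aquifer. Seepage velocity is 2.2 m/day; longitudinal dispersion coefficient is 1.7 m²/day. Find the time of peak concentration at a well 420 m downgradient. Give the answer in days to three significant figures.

191 days

For the 1D instantaneous-source solution, setting ∂C/∂t = 0 at fixed x gives v²t² + 2Dt − x² = 0, so t = (√(D² + v²x²) − D)/v².
√(D² + v²x²) = √(1.7² + 2.2² × 420²) = 924.0; v² = 4.84.
t = (924.0 − 1.7)/4.84 = 191 days (vs. the pure-advection estimate x/v = 191 d).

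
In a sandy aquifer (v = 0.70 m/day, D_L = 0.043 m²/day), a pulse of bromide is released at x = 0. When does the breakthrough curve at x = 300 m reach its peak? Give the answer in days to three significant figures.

428 days

For the 1D instantaneous-source solution, setting ∂C/∂t = 0 at fixed x gives v²t² + 2Dt − x² = 0, so t = (√(D² + v²x²) − D)/v².
√(D² + v²x²) = √(0.043² + 0.70² × 300²) = 210.0; v² = 0.49.
t = (210.0 − 0.043)/0.49 = 428 days (vs. the pure-advection estimate x/v = 429 d).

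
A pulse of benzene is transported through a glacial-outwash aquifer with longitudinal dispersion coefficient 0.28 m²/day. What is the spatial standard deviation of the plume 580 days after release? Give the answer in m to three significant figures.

18.0 m

Dispersive spreading gives a Gaussian with σ² = 2Dt; advection only shifts the center.
σ = √(2 × 0.28 × 580) = 18.0 m.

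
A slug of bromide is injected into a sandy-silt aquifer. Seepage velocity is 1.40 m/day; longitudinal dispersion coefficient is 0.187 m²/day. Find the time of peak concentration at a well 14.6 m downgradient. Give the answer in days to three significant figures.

10.3 days

For the 1D instantaneous-source solution, setting ∂C/∂t = 0 at fixed x gives v²t² + 2Dt − x² = 0, so t = (√(D² + v²x²) − D)/v².
√(D² + v²x²) = √(0.187² + 1.40² × 14.6²) = 20.44; v² = 1.96.
t = (20.44 − 0.187)/1.96 = 10.3 days (vs. the pure-advection estimate x/v = 10.4 d).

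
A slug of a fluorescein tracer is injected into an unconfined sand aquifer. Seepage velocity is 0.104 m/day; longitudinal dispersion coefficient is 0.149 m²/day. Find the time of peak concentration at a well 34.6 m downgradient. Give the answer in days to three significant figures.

For the 1D instantaneous-source solution, setting ∂C/∂t = 0 at fixed x gives v²t² + 2Dt − x² = 0, so t = (√(D² + v²x²) − D)/v².
√(D² + v²x²) = √(0.149² + 0.104² × 34.6²) = 3.601; v² = 0.010816.
t = (3.601 − 0.149)/0.010816 = 319 days (vs. the pure-advection estimate x/v = 333 d).

319 days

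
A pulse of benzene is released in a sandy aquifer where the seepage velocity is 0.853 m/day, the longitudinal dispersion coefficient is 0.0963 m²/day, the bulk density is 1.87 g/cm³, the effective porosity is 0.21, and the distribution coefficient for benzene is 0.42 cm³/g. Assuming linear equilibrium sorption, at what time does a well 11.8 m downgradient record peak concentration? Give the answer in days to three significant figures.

64.9 days

Retardation factor R = 1 + ρ_b·K_d/n = 1 + 1.87 × 0.42/0.21 = 4.740.
Sorption retards both mechanisms: v_R = v/R = 0.1800 m/day, D_R = D/R = 0.02032 m²/day.
Peak time from v_R²t² + 2D_R t − x² = 0: t = (√(D_R² + v_R²x²) − D_R)/v_R².
√(D_R² + v_R²x²) = √(0.02032² + 0.1800² × 11.8²) = 2.124; v_R² = 0.03240.
t = (2.124 − 0.02032)/0.03240 = 64.9 days.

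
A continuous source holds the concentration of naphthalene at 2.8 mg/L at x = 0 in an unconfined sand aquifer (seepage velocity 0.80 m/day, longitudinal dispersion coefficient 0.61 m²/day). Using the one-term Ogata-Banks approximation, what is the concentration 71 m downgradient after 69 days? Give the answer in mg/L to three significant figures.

For a continuous step input, C/C₀ ≈ ½·erfc((x−vt)/(2√(Dt))).
vt = 0.80 × 69 = 55.2 m and 2√(Dt) = 2√(0.61 × 69) = 12.98 m.
Argument (x−vt)/(2√(Dt)) = (71 − 55.2)/12.98 = 1.217; ½·erfc(1.217) = 0.04262.
C = 2.8 × 0.04262 = 0.119 mg/L.

0.119 mg/L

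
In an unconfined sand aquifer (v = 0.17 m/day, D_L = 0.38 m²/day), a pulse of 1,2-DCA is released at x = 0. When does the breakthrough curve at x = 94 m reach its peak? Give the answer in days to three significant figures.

For the 1D instantaneous-source solution, setting ∂C/∂t = 0 at fixed x gives v²t² + 2Dt − x² = 0, so t = (√(D² + v²x²) − D)/v².
√(D² + v²x²) = √(0.38² + 0.17² × 94²) = 15.98; v² = 0.0289.
t = (15.98 − 0.38)/0.0289 = 540 days (vs. the pure-advection estimate x/v = 553 d).

540 days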